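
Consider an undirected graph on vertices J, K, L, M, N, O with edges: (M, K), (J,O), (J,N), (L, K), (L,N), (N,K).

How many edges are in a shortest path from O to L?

3

Distance 0: O.
Distance 1: J.
Distance 2: N.
Distance 3: K, L — contains L.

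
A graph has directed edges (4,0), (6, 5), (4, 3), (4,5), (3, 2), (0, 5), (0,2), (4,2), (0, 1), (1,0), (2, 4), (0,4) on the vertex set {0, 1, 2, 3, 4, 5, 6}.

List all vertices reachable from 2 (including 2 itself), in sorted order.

0, 1, 2, 3, 4, 5

Start at 2.
Its neighbours: 4.
Then their neighbours: 0, 3, 5.
Then next layer: 1.
Nothing further is reachable.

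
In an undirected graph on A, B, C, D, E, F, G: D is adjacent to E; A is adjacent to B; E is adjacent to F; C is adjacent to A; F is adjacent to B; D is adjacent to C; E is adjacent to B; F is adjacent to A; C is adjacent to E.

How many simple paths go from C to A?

9

C–A
C–D–E–B–A
C–D–E–B–F–A
C–D–E–F–A
C–D–E–F–B–A
C–E–B–A
C–E–B–F–A
C–E–F–A
C–E–F–B–A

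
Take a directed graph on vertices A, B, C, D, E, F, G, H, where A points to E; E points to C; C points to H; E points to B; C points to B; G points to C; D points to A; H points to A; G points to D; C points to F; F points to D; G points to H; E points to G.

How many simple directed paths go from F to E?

1

F→D→A→E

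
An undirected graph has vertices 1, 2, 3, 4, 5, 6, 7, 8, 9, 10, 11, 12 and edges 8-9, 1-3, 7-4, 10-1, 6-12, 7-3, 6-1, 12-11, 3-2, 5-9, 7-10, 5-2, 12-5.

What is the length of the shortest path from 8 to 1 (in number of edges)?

5

Distance 0: 8.
Distance 1: 9.
Distance 2: 5.
Distance 3: 2, 12.
Distance 4: 3, 6, 11.
Distance 5: 1, 7 — contains 1.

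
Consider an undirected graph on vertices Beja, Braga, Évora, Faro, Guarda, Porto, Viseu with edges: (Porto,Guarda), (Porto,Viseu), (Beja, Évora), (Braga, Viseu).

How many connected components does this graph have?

From Beja: component {Beja, Évora}.
From Braga: component {Braga, Guarda, Porto, Viseu}.
From Faro: component {Faro}.
That's 3 components.

3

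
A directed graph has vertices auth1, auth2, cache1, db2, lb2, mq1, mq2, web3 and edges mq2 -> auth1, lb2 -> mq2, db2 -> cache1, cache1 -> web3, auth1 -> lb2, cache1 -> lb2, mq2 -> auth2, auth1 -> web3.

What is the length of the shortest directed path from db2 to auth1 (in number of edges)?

Distance 0: db2.
Distance 1: cache1.
Distance 2: lb2, web3.
Distance 3: mq2.
Distance 4: auth1, auth2 — contains auth1.

4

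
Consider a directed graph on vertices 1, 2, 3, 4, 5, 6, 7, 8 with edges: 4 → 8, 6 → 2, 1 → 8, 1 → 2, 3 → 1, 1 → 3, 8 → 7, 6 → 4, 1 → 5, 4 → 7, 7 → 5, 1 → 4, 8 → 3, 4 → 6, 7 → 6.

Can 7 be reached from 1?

Explore from 1.
Distance 1: reach 2, 3, 4, 5, 8.
Distance 2: reach 6, 7.
Found 7.

Yes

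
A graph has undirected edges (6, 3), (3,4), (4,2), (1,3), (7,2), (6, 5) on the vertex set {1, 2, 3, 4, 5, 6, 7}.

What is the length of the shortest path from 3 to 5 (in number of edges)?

Distance 0: 3.
Distance 1: 1, 4, 6.
Distance 2: 2, 5 — contains 5.

2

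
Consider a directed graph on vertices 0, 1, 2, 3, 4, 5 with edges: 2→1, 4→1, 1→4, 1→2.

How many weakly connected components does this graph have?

From 0: component {0}.
From 1: component {1, 2, 4}.
From 3: component {3}.
From 5: component {5}.
That's 4 components.

4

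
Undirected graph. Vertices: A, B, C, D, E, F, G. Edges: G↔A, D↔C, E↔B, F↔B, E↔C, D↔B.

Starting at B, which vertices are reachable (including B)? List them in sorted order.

B, C, D, E, F

Start at B.
Its neighbours: D, E, F.
Then their neighbours: C.
Nothing further is reachable.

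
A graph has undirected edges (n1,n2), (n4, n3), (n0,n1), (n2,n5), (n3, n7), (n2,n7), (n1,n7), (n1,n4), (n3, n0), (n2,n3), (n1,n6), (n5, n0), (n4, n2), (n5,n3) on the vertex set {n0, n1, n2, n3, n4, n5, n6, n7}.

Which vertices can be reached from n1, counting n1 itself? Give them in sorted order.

n0, n1, n2, n3, n4, n5, n6, n7

Start at n1.
Its neighbours: n0, n2, n4, n6, n7.
Then their neighbours: n3, n5.
Every vertex is now reached.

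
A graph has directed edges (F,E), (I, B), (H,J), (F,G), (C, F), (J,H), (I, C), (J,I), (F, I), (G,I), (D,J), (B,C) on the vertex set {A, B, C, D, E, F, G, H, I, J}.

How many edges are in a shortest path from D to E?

Distance 0: D.
Distance 1: J.
Distance 2: H, I.
Distance 3: B, C.
Distance 4: F.
Distance 5: E, G — contains E.

5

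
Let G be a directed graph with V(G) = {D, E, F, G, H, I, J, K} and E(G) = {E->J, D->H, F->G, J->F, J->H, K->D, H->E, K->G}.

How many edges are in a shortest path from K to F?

5

Distance 0: K.
Distance 1: D, G.
Distance 2: H.
Distance 3: E.
Distance 4: J.
Distance 5: F — contains F.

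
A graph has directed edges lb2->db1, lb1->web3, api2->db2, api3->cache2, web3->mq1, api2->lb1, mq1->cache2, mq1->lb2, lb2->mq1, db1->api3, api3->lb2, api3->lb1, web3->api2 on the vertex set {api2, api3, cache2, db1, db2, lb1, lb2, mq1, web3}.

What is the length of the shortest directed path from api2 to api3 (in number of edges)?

6

Distance 0: api2.
Distance 1: db2, lb1.
Distance 2: web3.
Distance 3: mq1.
Distance 4: cache2, lb2.
Distance 5: db1.
Distance 6: api3 — contains api3.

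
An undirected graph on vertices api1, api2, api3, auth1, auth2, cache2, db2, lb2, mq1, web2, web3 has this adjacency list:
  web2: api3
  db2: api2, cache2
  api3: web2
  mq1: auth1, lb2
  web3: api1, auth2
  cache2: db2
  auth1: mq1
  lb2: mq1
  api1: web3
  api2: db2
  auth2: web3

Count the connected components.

From api1: component {api1, auth2, web3}.
From api2: component {api2, cache2, db2}.
From api3: component {api3, web2}.
From auth1: component {auth1, lb2, mq1}.
That's 4 components.

4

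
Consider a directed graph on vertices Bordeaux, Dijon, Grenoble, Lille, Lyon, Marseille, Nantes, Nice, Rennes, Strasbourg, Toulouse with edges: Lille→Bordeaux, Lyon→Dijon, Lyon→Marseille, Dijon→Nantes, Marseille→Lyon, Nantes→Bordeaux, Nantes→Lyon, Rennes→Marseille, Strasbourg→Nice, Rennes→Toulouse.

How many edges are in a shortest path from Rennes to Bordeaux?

5

Distance 0: Rennes.
Distance 1: Marseille, Toulouse.
Distance 2: Lyon.
Distance 3: Dijon.
Distance 4: Nantes.
Distance 5: Bordeaux — contains Bordeaux.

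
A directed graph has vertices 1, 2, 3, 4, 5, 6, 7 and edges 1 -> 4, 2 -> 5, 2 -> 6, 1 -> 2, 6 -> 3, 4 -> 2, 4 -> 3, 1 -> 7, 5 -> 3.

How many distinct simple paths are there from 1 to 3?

1→2→5→3
1→2→6→3
1→4→2→5→3
1→4→2→6→3
1→4→3

5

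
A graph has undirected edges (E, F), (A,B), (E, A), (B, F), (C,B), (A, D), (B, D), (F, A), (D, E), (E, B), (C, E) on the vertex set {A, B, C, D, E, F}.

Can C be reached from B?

Explore from B.
Distance 1: reach A, C, D, E, F.
Found C.

Yes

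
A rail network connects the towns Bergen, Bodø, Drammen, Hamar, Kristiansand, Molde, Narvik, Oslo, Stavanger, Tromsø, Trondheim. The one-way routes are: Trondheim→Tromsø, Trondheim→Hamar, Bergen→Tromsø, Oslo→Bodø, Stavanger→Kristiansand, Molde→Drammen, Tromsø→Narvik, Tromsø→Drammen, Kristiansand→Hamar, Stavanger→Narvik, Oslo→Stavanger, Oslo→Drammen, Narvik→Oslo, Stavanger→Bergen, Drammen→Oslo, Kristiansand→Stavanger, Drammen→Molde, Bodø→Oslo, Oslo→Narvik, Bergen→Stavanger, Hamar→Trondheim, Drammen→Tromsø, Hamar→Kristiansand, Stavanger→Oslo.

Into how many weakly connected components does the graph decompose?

From Bergen: component {Bergen, Bodø, Drammen, Hamar, Kristiansand, Molde, Narvik, Oslo, Stavanger, Tromsø, Trondheim}.
That's 1 component.

1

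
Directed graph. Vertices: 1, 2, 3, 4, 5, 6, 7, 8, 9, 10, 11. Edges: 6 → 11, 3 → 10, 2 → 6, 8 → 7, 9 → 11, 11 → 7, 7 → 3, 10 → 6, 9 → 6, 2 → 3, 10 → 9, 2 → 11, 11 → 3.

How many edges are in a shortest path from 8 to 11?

5

Distance 0: 8.
Distance 1: 7.
Distance 2: 3.
Distance 3: 10.
Distance 4: 6, 9.
Distance 5: 11 — contains 11.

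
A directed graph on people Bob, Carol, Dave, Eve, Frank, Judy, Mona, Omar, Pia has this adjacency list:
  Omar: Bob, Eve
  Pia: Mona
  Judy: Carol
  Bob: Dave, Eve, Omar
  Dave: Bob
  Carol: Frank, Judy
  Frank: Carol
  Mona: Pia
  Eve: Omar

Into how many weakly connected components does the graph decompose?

3

From Bob: component {Bob, Dave, Eve, Omar}.
From Carol: component {Carol, Frank, Judy}.
From Mona: component {Mona, Pia}.
That's 3 components.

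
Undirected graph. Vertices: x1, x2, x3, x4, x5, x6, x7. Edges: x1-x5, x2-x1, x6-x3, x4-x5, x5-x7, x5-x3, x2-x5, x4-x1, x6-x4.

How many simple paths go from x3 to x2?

x3–x5–x1–x2
x3–x5–x2
x3–x5–x4–x1–x2
x3–x6–x4–x1–x2
x3–x6–x4–x1–x5–x2
x3–x6–x4–x5–x1–x2
x3–x6–x4–x5–x2

7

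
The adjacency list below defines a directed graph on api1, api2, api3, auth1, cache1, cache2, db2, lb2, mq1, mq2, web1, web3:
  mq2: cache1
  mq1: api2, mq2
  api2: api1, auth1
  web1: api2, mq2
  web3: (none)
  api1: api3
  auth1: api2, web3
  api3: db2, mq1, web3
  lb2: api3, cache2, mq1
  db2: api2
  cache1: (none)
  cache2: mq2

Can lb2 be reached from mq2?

No

Explore from mq2.
Distance 1: reach cache1.
The search from mq2 is exhausted; no directed path reaches lb2.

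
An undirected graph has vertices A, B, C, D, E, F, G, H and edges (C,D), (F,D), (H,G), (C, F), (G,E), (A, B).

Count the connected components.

3

From A: component {A, B}.
From C: component {C, D, F}.
From E: component {E, G, H}.
That's 3 components.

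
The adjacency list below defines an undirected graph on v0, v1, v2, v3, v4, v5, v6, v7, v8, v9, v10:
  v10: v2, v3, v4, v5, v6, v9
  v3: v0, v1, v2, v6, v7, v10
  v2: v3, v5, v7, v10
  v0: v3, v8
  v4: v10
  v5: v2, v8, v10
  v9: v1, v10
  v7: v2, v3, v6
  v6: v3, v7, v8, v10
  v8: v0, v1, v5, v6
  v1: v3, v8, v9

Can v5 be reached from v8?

Yes

Explore from v8.
Distance 1: reach v0, v1, v5, v6.
Found v5.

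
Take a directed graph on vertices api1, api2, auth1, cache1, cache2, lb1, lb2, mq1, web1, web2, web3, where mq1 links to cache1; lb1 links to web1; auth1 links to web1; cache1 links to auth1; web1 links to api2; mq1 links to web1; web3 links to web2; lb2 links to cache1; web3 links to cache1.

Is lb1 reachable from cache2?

No

cache2 has no outgoing edges, so nothing is reachable from it.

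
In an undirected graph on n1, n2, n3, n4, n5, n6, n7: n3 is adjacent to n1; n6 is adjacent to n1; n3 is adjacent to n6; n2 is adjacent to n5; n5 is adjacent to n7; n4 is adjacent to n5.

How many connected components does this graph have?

From n1: component {n1, n3, n6}.
From n2: component {n2, n4, n5, n7}.
That's 2 components.

2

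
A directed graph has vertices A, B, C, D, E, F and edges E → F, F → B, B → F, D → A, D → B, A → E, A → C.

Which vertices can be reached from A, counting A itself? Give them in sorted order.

A, B, C, E, F

Start at A.
Its neighbours: C, E.
Then their neighbours: F.
Then next layer: B.
Nothing further is reachable.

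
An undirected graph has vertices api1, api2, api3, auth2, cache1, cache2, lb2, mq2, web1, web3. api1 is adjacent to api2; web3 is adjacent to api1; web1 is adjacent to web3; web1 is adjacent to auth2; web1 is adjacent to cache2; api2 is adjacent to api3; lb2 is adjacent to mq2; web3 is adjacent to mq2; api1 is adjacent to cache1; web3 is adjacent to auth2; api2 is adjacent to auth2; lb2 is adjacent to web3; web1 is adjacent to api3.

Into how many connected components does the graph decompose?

From api1: component {api1, api2, api3, auth2, cache1, cache2, lb2, mq2, web1, web3}.
That's 1 component.

1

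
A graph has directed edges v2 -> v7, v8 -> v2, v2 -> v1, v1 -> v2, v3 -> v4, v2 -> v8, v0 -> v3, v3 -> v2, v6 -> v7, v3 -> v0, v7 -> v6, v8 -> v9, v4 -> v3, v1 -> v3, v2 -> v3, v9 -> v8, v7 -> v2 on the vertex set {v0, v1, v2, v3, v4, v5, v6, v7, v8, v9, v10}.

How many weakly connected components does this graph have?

From v0: component {v0, v1, v2, v3, v4, v6, v7, v8, v9}.
From v5: component {v5}.
From v10: component {v10}.
That's 3 components.

3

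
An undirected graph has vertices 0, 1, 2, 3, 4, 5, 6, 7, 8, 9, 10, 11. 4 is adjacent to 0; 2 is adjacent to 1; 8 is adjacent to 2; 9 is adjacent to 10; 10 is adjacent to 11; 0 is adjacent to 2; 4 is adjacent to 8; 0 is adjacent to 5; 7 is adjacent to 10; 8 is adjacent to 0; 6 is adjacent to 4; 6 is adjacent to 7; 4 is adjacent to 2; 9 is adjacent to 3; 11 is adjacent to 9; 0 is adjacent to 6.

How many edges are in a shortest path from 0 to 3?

5

Distance 0: 0.
Distance 1: 2, 4, 5, 6, 8.
Distance 2: 1, 7.
Distance 3: 10.
Distance 4: 9, 11.
Distance 5: 3 — contains 3.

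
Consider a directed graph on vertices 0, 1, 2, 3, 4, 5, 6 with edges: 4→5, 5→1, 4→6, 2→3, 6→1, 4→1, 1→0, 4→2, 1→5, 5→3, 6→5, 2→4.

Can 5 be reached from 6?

Yes

Explore from 6.
Distance 1: reach 1, 5.
Found 5.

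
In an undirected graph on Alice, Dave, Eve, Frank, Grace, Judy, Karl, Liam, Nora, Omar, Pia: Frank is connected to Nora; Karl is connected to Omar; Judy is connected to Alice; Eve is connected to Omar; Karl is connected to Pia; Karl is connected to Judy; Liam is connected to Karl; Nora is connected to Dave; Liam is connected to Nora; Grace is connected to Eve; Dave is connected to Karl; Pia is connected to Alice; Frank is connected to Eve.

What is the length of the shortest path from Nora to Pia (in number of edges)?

3

Distance 0: Nora.
Distance 1: Dave, Frank, Liam.
Distance 2: Eve, Karl.
Distance 3: Grace, Judy, Omar, Pia — contains Pia.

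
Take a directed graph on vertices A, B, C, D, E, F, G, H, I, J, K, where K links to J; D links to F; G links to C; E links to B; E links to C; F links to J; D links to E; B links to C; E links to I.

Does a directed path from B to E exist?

No

Explore from B.
Distance 1: reach C.
The search from B is exhausted; no directed path reaches E.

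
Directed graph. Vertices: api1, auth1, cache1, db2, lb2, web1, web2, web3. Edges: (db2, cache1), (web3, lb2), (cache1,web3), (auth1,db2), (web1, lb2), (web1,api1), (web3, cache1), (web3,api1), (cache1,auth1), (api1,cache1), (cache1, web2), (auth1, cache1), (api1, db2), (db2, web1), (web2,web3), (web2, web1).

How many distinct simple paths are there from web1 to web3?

web1→api1→cache1→web2→web3
web1→api1→cache1→web3
web1→api1→db2→cache1→web2→web3
web1→api1→db2→cache1→web3

4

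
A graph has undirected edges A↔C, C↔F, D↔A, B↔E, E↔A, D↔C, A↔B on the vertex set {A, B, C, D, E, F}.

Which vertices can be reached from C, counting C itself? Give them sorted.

Start at C.
Its neighbours: A, D, F.
Then their neighbours: B, E.
Every vertex is now reached.

A, B, C, D, E, F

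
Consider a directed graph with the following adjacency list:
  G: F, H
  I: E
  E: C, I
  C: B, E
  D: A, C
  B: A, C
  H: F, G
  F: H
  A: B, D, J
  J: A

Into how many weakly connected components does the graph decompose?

2

From A: component {A, B, C, D, E, I, J}.
From F: component {F, G, H}.
That's 2 components.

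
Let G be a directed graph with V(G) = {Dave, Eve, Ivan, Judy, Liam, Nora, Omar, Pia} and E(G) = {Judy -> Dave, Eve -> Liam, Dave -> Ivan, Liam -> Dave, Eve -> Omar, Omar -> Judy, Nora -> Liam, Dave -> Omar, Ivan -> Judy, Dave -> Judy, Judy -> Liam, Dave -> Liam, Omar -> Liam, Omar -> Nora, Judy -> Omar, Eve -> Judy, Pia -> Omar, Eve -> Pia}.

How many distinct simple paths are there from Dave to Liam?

Dave→Ivan→Judy→Liam
Dave→Ivan→Judy→Omar→Liam
Dave→Ivan→Judy→Omar→Nora→Liam
Dave→Judy→Liam
Dave→Judy→Omar→Liam
Dave→Judy→Omar→Nora→Liam
Dave→Liam
Dave→Omar→Judy→Liam
Dave→Omar→Liam
Dave→Omar→Nora→Liam

10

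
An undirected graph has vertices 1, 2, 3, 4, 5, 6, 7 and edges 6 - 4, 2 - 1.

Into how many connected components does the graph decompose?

5

From 1: component {1, 2}.
From 3: component {3}.
From 4: component {4, 6}.
From 5: component {5}.
From 7: component {7}.
That's 5 components.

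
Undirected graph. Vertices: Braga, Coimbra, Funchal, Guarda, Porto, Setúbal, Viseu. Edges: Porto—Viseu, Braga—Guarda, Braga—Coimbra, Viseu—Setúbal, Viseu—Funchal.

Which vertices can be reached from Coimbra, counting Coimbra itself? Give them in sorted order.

Start at Coimbra.
Its neighbours: Braga.
Then their neighbours: Guarda.
Nothing further is reachable.

Braga, Coimbra, Guarda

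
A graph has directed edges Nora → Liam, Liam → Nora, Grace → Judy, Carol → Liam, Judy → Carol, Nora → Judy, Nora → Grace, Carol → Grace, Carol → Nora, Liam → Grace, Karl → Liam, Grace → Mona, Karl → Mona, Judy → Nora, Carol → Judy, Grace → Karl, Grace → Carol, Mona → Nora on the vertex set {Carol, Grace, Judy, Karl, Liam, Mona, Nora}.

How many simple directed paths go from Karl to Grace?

Karl→Liam→Grace
Karl→Liam→Nora→Grace
Karl→Liam→Nora→Judy→Carol→Grace
Karl→Mona→Nora→Grace
Karl→Mona→Nora→Judy→Carol→Grace
Karl→Mona→Nora→Judy→Carol→Liam→Grace
Karl→Mona→Nora→Liam→Grace

7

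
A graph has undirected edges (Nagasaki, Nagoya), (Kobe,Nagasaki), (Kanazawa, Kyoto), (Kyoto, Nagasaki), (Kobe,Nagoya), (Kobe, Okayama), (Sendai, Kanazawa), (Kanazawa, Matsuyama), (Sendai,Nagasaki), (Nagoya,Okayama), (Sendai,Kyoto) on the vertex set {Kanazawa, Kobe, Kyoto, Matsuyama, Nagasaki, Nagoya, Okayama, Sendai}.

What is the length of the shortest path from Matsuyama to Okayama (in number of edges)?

Distance 0: Matsuyama.
Distance 1: Kanazawa.
Distance 2: Kyoto, Sendai.
Distance 3: Nagasaki.
Distance 4: Kobe, Nagoya.
Distance 5: Okayama — contains Okayama.

5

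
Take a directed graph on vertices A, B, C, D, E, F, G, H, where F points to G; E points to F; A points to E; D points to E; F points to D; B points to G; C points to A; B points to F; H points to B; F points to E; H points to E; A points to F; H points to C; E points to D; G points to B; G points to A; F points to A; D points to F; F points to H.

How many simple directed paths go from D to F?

2

D→E→F
D→F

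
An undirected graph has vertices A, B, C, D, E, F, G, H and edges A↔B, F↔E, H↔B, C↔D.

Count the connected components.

From A: component {A, B, H}.
From C: component {C, D}.
From E: component {E, F}.
From G: component {G}.
That's 4 components.

4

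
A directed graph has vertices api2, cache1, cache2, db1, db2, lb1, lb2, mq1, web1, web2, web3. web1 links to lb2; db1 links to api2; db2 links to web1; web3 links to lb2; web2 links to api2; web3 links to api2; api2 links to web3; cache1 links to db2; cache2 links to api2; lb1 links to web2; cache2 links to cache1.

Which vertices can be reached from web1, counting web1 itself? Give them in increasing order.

lb2, web1

Start at web1.
Its neighbours: lb2.
Nothing further is reachable.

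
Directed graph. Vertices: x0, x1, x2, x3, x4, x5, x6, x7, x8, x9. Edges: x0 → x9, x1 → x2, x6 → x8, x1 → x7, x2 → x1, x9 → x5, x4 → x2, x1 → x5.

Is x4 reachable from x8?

x8 has no outgoing edges, so nothing is reachable from it.

No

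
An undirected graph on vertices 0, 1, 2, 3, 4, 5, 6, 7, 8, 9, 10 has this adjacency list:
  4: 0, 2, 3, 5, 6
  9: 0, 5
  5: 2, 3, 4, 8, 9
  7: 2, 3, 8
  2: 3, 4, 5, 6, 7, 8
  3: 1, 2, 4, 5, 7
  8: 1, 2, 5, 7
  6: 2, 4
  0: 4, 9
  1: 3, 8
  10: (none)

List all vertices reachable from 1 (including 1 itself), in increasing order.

0, 1, 2, 3, 4, 5, 6, 7, 8, 9

Start at 1.
Its neighbours: 3, 8.
Then their neighbours: 2, 4, 5, 7.
Then next layer: 0, 6, 9.
Nothing further is reachable.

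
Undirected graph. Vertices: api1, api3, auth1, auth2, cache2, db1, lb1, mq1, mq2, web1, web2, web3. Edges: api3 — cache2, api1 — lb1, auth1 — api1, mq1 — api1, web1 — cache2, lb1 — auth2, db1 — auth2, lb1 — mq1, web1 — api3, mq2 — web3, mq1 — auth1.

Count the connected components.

From api1: component {api1, auth1, auth2, db1, lb1, mq1}.
From api3: component {api3, cache2, web1}.
From mq2: component {mq2, web3}.
From web2: component {web2}.
That's 4 components.

4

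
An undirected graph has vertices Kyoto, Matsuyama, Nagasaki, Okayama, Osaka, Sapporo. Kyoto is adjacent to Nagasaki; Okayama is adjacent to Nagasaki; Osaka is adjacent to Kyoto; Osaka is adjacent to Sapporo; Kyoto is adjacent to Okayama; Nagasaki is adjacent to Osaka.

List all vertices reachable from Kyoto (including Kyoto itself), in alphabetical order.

Kyoto, Nagasaki, Okayama, Osaka, Sapporo

Start at Kyoto.
Its neighbours: Nagasaki, Okayama, Osaka.
Then their neighbours: Sapporo.
Nothing further is reachable.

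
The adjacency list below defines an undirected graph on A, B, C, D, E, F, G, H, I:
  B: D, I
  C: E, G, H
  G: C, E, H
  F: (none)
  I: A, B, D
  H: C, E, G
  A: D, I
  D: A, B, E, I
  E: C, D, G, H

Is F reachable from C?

No

Explore from C.
Distance 1: reach E, G, H.
Distance 2: reach D.
Distance 3: reach A, B, I.
The search is exhausted without reaching F; it lies in a different component.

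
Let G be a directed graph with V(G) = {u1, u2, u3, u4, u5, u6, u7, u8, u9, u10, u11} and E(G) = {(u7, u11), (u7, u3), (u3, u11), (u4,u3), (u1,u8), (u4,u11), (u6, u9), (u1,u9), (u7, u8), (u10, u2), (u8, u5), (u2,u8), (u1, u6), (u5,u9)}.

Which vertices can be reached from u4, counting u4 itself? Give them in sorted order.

u3, u4, u11

Start at u4.
Its neighbours: u3, u11.
Nothing further is reachable.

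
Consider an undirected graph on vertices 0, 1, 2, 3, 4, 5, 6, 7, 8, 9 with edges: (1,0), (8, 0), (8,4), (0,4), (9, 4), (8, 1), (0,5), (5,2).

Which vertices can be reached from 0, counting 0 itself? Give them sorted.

Start at 0.
Its neighbours: 1, 4, 5, 8.
Then their neighbours: 2, 9.
Nothing further is reachable.

0, 1, 2, 4, 5, 8, 9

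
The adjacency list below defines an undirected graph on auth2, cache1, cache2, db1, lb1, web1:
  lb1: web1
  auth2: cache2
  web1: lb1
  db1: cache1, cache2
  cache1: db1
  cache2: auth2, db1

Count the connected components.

From auth2: component {auth2, cache1, cache2, db1}.
From lb1: component {lb1, web1}.
That's 2 components.

2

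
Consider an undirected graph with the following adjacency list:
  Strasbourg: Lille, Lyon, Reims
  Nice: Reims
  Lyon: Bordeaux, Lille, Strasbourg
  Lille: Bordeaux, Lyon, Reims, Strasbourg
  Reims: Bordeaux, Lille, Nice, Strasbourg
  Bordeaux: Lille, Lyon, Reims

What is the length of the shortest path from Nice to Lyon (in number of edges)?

3

Distance 0: Nice.
Distance 1: Reims.
Distance 2: Bordeaux, Lille, Strasbourg.
Distance 3: Lyon — contains Lyon.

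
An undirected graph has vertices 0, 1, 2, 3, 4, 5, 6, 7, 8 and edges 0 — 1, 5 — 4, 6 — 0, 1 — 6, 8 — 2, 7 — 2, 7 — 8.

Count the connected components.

4

From 0: component {0, 1, 6}.
From 2: component {2, 7, 8}.
From 3: component {3}.
From 4: component {4, 5}.
That's 4 components.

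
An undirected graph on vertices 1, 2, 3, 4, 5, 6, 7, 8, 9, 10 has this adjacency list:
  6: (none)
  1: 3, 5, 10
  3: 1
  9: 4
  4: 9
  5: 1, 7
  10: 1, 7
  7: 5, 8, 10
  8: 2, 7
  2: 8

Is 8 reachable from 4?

No

Explore from 4.
Distance 1: reach 9.
The search is exhausted without reaching 8; it lies in a different component.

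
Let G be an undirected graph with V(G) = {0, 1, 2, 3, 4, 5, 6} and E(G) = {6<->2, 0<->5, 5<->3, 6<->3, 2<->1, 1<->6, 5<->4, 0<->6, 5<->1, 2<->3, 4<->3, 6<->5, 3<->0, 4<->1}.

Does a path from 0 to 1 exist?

Yes

Explore from 0.
Distance 1: reach 3, 5, 6.
Distance 2: reach 1, 2, 4.
Found 1.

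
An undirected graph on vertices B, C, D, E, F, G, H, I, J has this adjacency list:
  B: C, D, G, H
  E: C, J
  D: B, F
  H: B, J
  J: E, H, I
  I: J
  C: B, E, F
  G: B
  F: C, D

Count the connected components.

1

From B: component {B, C, D, E, F, G, H, I, J}.
That's 1 component.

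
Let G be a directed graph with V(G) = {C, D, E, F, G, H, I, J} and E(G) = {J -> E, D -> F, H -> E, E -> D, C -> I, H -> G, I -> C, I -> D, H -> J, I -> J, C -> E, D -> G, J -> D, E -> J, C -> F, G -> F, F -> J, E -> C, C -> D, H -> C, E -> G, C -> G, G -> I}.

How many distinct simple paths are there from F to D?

F→J→D
F→J→E→C→D
F→J→E→C→G→I→D
F→J→E→C→I→D
F→J→E→D
F→J→E→G→I→C→D
F→J→E→G→I→D

7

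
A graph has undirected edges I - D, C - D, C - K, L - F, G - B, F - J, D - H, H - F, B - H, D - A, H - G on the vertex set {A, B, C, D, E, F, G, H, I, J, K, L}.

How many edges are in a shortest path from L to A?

Distance 0: L.
Distance 1: F.
Distance 2: H, J.
Distance 3: B, D, G.
Distance 4: A, C, I — contains A.

4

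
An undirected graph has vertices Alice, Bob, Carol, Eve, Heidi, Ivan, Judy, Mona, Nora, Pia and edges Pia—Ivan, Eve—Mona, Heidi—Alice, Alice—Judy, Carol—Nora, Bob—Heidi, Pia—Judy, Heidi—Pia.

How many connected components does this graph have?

3

From Alice: component {Alice, Bob, Heidi, Ivan, Judy, Pia}.
From Carol: component {Carol, Nora}.
From Eve: component {Eve, Mona}.
That's 3 components.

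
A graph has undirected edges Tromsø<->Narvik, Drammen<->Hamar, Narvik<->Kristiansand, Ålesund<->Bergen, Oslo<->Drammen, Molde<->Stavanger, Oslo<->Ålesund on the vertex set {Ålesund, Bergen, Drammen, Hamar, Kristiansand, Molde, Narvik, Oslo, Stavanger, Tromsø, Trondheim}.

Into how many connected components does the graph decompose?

4

From Ålesund: component {Ålesund, Bergen, Drammen, Hamar, Oslo}.
From Kristiansand: component {Kristiansand, Narvik, Tromsø}.
From Molde: component {Molde, Stavanger}.
From Trondheim: component {Trondheim}.
That's 4 components.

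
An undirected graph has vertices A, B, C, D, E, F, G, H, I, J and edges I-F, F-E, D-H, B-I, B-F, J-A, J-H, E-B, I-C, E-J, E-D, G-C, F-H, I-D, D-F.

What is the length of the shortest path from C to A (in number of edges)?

5

Distance 0: C.
Distance 1: G, I.
Distance 2: B, D, F.
Distance 3: E, H.
Distance 4: J.
Distance 5: A — contains A.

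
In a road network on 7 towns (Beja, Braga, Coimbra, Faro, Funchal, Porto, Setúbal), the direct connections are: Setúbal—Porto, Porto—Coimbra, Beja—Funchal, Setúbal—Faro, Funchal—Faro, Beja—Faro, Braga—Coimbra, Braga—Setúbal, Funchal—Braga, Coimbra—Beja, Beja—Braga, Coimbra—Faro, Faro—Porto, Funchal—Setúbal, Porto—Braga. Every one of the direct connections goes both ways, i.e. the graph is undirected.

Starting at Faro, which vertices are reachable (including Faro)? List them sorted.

Start at Faro.
Its neighbours: Beja, Coimbra, Funchal, Porto, Setúbal.
Then their neighbours: Braga.
Every vertex is now reached.

Beja, Braga, Coimbra, Faro, Funchal, Porto, Setúbal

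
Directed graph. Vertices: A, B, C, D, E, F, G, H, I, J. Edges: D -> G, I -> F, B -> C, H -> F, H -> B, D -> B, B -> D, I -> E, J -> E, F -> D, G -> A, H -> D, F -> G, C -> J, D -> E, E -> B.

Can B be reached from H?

Explore from H.
Distance 1: reach B, D, F.
Found B.

Yes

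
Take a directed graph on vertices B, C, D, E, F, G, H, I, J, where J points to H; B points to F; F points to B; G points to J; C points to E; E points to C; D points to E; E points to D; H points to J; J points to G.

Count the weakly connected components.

From B: component {B, F}.
From C: component {C, D, E}.
From G: component {G, H, J}.
From I: component {I}.
That's 4 components.

4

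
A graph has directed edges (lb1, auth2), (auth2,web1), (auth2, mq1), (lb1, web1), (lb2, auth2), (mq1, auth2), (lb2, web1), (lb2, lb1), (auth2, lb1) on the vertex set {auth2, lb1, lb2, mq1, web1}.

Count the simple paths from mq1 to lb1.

1

mq1→auth2→lb1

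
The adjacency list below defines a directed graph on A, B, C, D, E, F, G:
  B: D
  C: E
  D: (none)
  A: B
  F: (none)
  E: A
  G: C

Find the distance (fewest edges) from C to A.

2

Distance 0: C.
Distance 1: E.
Distance 2: A — contains A.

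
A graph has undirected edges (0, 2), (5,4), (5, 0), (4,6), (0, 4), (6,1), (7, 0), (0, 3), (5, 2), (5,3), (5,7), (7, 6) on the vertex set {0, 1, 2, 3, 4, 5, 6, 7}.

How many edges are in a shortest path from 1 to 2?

Distance 0: 1.
Distance 1: 6.
Distance 2: 4, 7.
Distance 3: 0, 5.
Distance 4: 2, 3 — contains 2.

4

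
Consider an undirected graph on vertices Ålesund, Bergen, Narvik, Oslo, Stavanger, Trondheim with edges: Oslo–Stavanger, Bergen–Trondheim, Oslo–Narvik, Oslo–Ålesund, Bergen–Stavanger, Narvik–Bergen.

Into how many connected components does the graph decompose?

1

From Ålesund: component {Ålesund, Bergen, Narvik, Oslo, Stavanger, Trondheim}.
That's 1 component.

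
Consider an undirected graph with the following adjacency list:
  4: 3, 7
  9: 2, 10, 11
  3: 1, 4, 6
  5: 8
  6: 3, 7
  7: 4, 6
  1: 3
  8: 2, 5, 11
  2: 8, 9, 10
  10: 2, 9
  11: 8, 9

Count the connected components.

2

From 1: component {1, 3, 4, 6, 7}.
From 2: component {2, 5, 8, 9, 10, 11}.
That's 2 components.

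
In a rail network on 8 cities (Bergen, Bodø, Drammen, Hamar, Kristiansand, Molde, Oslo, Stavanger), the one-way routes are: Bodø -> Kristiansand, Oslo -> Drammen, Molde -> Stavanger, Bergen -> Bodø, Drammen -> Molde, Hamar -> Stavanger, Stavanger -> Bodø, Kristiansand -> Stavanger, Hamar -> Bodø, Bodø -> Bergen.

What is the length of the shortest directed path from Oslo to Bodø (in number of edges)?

Distance 0: Oslo.
Distance 1: Drammen.
Distance 2: Molde.
Distance 3: Stavanger.
Distance 4: Bodø — contains Bodø.

4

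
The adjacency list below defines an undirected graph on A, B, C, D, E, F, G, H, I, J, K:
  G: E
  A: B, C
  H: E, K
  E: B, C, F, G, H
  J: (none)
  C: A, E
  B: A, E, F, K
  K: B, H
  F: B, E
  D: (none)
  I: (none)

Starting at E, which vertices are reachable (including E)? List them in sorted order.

A, B, C, E, F, G, H, K

Start at E.
Its neighbours: B, C, F, G, H.
Then their neighbours: A, K.
Nothing further is reachable.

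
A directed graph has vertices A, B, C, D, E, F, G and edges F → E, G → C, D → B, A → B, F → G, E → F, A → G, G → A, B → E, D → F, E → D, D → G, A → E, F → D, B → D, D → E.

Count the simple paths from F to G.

F→D→G
F→E→D→G
F→G

3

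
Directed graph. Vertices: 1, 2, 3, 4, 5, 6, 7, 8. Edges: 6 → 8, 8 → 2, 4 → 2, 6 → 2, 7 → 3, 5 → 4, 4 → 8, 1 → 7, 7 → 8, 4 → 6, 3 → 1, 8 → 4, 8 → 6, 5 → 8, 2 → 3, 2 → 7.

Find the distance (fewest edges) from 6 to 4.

Distance 0: 6.
Distance 1: 2, 8.
Distance 2: 3, 4, 7 — contains 4.

2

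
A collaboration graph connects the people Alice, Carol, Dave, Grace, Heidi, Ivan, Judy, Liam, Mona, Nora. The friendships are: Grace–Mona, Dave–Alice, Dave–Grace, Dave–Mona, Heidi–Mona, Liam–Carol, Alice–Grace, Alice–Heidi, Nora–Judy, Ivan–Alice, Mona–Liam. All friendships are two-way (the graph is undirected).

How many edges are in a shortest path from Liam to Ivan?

Distance 0: Liam.
Distance 1: Carol, Mona.
Distance 2: Dave, Grace, Heidi.
Distance 3: Alice.
Distance 4: Ivan — contains Ivan.

4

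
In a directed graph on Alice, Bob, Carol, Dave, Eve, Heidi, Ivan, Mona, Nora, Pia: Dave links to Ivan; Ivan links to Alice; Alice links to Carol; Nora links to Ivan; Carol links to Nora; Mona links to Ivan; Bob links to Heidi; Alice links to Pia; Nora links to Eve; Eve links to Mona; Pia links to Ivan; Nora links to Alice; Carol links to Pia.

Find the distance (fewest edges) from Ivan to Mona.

5

Distance 0: Ivan.
Distance 1: Alice.
Distance 2: Carol, Pia.
Distance 3: Nora.
Distance 4: Eve.
Distance 5: Mona — contains Mona.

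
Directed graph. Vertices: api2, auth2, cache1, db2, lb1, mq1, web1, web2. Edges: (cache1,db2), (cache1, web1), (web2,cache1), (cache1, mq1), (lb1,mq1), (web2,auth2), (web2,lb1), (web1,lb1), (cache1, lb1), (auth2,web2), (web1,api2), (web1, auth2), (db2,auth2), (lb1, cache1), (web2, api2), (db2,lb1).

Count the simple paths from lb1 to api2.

lb1→cache1→db2→auth2→web2→api2
lb1→cache1→web1→api2
lb1→cache1→web1→auth2→web2→api2

3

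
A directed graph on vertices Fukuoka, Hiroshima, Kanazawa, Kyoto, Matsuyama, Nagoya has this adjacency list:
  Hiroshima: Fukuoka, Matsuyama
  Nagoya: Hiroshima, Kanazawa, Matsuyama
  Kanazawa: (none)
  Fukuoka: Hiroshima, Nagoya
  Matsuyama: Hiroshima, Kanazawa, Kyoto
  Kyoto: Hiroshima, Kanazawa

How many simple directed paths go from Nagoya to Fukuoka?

3

Nagoya→Hiroshima→Fukuoka
Nagoya→Matsuyama→Hiroshima→Fukuoka
Nagoya→Matsuyama→Kyoto→Hiroshima→Fukuoka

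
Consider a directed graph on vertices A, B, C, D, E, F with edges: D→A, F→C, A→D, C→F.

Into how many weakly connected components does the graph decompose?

4

From A: component {A, D}.
From B: component {B}.
From C: component {C, F}.
From E: component {E}.
That's 4 components.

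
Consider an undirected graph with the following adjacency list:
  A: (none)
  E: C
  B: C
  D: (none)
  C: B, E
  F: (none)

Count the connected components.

From A: component {A}.
From B: component {B, C, E}.
From D: component {D}.
From F: component {F}.
That's 4 components.

4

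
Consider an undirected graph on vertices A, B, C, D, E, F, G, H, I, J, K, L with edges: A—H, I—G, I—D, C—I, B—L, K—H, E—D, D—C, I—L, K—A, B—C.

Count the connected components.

4

From A: component {A, H, K}.
From B: component {B, C, D, E, G, I, L}.
From F: component {F}.
From J: component {J}.
That's 4 components.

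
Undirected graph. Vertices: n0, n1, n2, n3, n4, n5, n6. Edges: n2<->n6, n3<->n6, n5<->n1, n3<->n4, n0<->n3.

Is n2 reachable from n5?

No

Explore from n5.
Distance 1: reach n1.
The search is exhausted without reaching n2; it lies in a different component.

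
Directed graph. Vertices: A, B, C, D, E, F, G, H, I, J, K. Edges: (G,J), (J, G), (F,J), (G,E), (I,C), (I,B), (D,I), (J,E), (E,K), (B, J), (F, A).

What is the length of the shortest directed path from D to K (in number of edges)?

5

Distance 0: D.
Distance 1: I.
Distance 2: B, C.
Distance 3: J.
Distance 4: E, G.
Distance 5: K — contains K.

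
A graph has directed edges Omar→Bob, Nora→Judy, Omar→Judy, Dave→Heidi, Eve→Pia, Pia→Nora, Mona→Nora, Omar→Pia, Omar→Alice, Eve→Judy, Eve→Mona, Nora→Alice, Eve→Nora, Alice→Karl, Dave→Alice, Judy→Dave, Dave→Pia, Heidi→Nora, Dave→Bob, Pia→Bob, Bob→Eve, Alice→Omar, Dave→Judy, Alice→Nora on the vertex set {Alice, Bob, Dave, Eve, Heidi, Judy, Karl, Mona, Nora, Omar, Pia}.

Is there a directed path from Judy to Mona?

Explore from Judy.
Distance 1: reach Dave.
Distance 2: reach Alice, Bob, Heidi, Pia.
Distance 3: reach Eve, Karl, Nora, Omar.
Distance 4: reach Mona.
Found Mona.

Yes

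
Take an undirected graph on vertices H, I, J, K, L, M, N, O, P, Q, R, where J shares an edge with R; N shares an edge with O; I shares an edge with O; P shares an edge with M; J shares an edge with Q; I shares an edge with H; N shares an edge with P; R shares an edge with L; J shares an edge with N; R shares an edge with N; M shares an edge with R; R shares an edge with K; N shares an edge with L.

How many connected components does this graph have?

1

From H: component {H, I, J, K, L, M, N, O, P, Q, R}.
That's 1 component.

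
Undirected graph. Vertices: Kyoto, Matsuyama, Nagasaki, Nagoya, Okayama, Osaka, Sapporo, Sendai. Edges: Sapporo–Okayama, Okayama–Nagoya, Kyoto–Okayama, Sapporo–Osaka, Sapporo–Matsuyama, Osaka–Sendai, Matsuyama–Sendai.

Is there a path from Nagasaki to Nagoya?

Nagasaki has no edges, so nothing is reachable from it.

No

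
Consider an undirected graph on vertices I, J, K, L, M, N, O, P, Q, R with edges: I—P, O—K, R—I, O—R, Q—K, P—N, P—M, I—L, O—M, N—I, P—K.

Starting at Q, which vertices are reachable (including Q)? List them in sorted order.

Start at Q.
Its neighbours: K.
Then their neighbours: O, P.
Then next layer: I, M, N, R.
Then next layer: L.
Nothing further is reachable.

I, K, L, M, N, O, P, Q, R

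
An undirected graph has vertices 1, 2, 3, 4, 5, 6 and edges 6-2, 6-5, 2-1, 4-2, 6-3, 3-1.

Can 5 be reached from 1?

Explore from 1.
Distance 1: reach 2, 3.
Distance 2: reach 4, 6.
Distance 3: reach 5.
Found 5.

Yes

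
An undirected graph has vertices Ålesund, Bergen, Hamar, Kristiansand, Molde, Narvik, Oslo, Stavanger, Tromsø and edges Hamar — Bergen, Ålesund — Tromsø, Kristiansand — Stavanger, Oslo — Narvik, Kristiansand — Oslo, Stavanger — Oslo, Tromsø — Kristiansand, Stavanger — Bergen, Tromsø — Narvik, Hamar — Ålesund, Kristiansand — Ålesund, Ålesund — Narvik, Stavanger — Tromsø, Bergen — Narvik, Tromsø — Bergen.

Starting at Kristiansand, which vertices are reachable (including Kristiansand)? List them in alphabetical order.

Ålesund, Bergen, Hamar, Kristiansand, Narvik, Oslo, Stavanger, Tromsø

Start at Kristiansand.
Its neighbours: Ålesund, Oslo, Stavanger, Tromsø.
Then their neighbours: Bergen, Hamar, Narvik.
Nothing further is reachable.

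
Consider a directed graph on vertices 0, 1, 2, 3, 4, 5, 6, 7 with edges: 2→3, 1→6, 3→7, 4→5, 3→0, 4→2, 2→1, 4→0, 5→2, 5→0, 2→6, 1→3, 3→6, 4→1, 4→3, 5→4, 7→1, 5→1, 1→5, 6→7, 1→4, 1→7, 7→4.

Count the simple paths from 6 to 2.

6→7→1→4→2
6→7→1→4→5→2
6→7→1→5→2
6→7→1→5→4→2
6→7→4→1→5→2
6→7→4→2
6→7→4→5→2

7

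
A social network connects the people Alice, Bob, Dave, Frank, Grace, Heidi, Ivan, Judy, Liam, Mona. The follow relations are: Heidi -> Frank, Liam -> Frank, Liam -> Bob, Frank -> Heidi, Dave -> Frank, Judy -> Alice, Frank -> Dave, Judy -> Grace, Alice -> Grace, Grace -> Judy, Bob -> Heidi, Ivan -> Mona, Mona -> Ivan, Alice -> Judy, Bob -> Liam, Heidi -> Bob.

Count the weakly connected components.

3

From Alice: component {Alice, Grace, Judy}.
From Bob: component {Bob, Dave, Frank, Heidi, Liam}.
From Ivan: component {Ivan, Mona}.
That's 3 components.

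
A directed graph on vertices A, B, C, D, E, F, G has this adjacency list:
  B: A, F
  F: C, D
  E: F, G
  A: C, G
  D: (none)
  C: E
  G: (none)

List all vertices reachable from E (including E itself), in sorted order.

C, D, E, F, G

Start at E.
Its neighbours: F, G.
Then their neighbours: C, D.
Nothing further is reachable.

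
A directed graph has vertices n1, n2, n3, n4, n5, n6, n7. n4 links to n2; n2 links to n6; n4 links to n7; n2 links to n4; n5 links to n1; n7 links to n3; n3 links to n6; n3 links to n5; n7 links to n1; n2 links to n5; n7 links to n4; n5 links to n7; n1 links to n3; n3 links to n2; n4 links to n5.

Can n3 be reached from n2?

Yes

Explore from n2.
Distance 1: reach n4, n5, n6.
Distance 2: reach n1, n7.
Distance 3: reach n3.
Found n3.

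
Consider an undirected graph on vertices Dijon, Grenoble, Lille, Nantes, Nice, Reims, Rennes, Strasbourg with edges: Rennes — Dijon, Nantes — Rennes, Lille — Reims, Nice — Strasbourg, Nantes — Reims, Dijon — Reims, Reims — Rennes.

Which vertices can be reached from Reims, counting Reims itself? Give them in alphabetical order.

Start at Reims.
Its neighbours: Dijon, Lille, Nantes, Rennes.
Nothing further is reachable.

Dijon, Lille, Nantes, Reims, Rennes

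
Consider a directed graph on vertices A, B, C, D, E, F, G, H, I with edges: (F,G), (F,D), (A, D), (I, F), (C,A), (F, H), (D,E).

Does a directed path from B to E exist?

B has no outgoing edges, so nothing is reachable from it.

No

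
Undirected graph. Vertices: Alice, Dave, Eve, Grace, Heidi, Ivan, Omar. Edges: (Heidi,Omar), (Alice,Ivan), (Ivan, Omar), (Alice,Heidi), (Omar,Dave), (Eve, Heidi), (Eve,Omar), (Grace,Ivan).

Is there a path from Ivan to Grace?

Yes

Explore from Ivan.
Distance 1: reach Alice, Grace, Omar.
Found Grace.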